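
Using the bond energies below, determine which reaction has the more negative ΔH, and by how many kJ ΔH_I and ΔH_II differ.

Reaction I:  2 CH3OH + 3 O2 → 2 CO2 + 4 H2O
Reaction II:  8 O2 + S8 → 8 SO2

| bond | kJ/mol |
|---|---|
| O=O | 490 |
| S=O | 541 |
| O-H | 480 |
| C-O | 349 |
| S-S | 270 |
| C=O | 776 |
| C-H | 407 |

Reaction II, by 1202 kJ

Reaction I:
  Bonds broken (reactants):
    C-H: 6 × 407 = 2442
    C-O: 2 × 349 = 698
    O-H: 2 × 480 = 960
    O=O: 3 × 490 = 1470
    Σ(broken) = 5570 kJ
  Bonds formed (products):
    C=O: 4 × 776 = 3104
    O-H: 8 × 480 = 3840
    Σ(formed) = 6944 kJ
  ΔH_I = 5570 − 6944 = −1374 kJ
Reaction II:
  Bonds broken (reactants):
    O=O: 8 × 490 = 3920
    S-S: 8 × 270 = 2160
    Σ(broken) = 6080 kJ
  Bonds formed (products):
    S=O: 16 × 541 = 8656
    Σ(formed) = 8656 kJ
  ΔH_II = 6080 − 8656 = −2576 kJ
ΔH_I − ΔH_II = +1202 kJ, so reaction II has the more negative ΔH; |ΔH_I − ΔH_II| = 1202 kJ.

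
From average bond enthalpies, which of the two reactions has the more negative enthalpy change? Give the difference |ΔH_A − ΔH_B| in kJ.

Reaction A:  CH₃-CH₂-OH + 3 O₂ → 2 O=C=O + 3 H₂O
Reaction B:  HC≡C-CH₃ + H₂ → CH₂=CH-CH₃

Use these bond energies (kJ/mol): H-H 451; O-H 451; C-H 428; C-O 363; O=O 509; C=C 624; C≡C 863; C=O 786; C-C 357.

Reaction A, by 846 kJ

Reaction A:
  Bonds broken (reactants):
    C-C: 1 × 357 = 357
    C-H: 5 × 428 = 2140
    C-O: 1 × 363 = 363
    O-H: 1 × 451 = 451
    O=O: 3 × 509 = 1527
    Σ(broken) = 4838 kJ
  Bonds formed (products):
    C=O: 4 × 786 = 3144
    O-H: 6 × 451 = 2706
    Σ(formed) = 5850 kJ
  ΔH_A = 4838 − 5850 = −1012 kJ
Reaction B:
  Bonds broken (reactants):
    C≡C: 1 × 863 = 863
    C-C: 1 × 357 = 357
    C-H: 4 × 428 = 1712
    H-H: 1 × 451 = 451
    Σ(broken) = 3383 kJ
  Bonds formed (products):
    C-C: 1 × 357 = 357
    C-H: 6 × 428 = 2568
    C=C: 1 × 624 = 624
    Σ(formed) = 3549 kJ
  ΔH_B = 3383 − 3549 = −166 kJ
ΔH_A − ΔH_B = −846 kJ, so reaction A has the more negative ΔH; |ΔH_A − ΔH_B| = 846 kJ.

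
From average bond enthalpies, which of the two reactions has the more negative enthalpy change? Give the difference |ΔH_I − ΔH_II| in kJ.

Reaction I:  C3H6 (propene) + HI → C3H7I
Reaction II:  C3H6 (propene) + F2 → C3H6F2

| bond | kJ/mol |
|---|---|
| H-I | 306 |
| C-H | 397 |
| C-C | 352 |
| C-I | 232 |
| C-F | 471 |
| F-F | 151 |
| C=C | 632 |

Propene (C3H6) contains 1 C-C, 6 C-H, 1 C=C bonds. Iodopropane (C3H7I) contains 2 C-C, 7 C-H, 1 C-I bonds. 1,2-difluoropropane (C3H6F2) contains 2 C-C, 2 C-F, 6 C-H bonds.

Reaction I:
  Bonds broken (reactants):
    C-C: 1 × 352 = 352
    C-H: 6 × 397 = 2382
    C=C: 1 × 632 = 632
    H-I: 1 × 306 = 306
    Σ(broken) = 3672 kJ
  Bonds formed (products):
    C-C: 2 × 352 = 704
    C-H: 7 × 397 = 2779
    C-I: 1 × 232 = 232
    Σ(formed) = 3715 kJ
  ΔH_I = 3672 − 3715 = −43 kJ
Reaction II:
  Bonds broken (reactants):
    C-C: 1 × 352 = 352
    C-H: 6 × 397 = 2382
    C=C: 1 × 632 = 632
    F-F: 1 × 151 = 151
    Σ(broken) = 3517 kJ
  Bonds formed (products):
    C-C: 2 × 352 = 704
    C-F: 2 × 471 = 942
    C-H: 6 × 397 = 2382
    Σ(formed) = 4028 kJ
  ΔH_II = 3517 − 4028 = −511 kJ
ΔH_I − ΔH_II = +468 kJ, so reaction II has the more negative ΔH; |ΔH_I − ΔH_II| = 468 kJ.

Reaction II, by 468 kJ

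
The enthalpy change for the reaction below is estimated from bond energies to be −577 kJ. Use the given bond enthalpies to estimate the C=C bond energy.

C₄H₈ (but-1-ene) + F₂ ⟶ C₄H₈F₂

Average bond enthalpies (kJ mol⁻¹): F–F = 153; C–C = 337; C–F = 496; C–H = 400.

D(C=C) ≈ 599 kJ/mol

Let D be the C=C bond energy.
Σ(broken) = 2×337 + 8×400 + 1×D + 1×153 = 4027 + D
Σ(formed) = 3×337 + 2×496 + 8×400 = 5203
ΔH = Σ(broken) − Σ(formed) = (4027 + D) − (5203) = −1176 + D
Setting this equal to −577 kJ gives D = 599 kJ/mol.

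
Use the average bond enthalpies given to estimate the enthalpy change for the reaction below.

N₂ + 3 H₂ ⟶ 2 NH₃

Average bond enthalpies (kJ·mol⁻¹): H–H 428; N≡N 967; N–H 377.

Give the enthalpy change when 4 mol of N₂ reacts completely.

Bonds broken (reactants):
  H–H: 3 × 428 = 1284
  N≡N: 1 × 967 = 967
  Σ(broken) = 2251 kJ
Bonds formed (products):
  N–H: 6 × 377 = 2262
  Σ(formed) = 2262 kJ
ΔH = Σ(broken) − Σ(formed) = 2251 − 2262 = −11 kJ
For 4× the reaction as written: 4 × (−11) = −44 kJ

ΔH = −44 kJ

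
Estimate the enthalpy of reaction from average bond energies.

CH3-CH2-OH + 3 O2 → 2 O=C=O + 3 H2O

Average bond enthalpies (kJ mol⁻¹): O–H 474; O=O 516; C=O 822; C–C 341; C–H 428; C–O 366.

ΔH ≈ −1263 kJ

Bonds broken (reactants):
  C–C: 1 × 341 = 341
  C–H: 5 × 428 = 2140
  C–O: 1 × 366 = 366
  O–H: 1 × 474 = 474
  O=O: 3 × 516 = 1548
  Σ(broken) = 4869 kJ
Bonds formed (products):
  C=O: 4 × 822 = 3288
  O–H: 6 × 474 = 2844
  Σ(formed) = 6132 kJ
ΔH = Σ(broken) − Σ(formed) = 4869 − 6132 = −1263 kJ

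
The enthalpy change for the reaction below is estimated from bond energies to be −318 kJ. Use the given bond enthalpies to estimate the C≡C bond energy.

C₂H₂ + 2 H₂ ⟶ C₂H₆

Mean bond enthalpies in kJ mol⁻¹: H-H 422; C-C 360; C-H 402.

Let D be the C≡C bond energy.
Σ(broken) = 1×D + 2×402 + 2×422 = 1648 + D
Σ(formed) = 1×360 + 6×402 = 2772
ΔH = Σ(broken) − Σ(formed) = (1648 + D) − (2772) = −1124 + D
Setting this equal to −318 kJ gives D = 806 kJ/mol.

D(C≡C) ≈ 806 kJ/mol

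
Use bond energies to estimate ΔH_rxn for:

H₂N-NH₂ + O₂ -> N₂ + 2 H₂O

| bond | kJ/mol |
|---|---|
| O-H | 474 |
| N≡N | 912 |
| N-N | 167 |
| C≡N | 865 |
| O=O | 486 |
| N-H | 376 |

ΔH ≈ −651 kJ

Bonds broken (reactants):
  N-H: 4 × 376 = 1504
  N-N: 1 × 167 = 167
  O=O: 1 × 486 = 486
  Σ(broken) = 2157 kJ
Bonds formed (products):
  N≡N: 1 × 912 = 912
  O-H: 4 × 474 = 1896
  Σ(formed) = 2808 kJ
ΔH = Σ(broken) − Σ(formed) = 2157 − 2808 = −651 kJ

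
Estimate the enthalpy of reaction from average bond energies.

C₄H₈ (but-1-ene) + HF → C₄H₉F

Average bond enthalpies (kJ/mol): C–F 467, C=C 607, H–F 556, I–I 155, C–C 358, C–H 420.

ΔH ≈ −82 kJ

Bonds broken (reactants):
  C–C: 2 × 358 = 716
  C–H: 8 × 420 = 3360
  C=C: 1 × 607 = 607
  H–F: 1 × 556 = 556
  Σ(broken) = 5239 kJ
Bonds formed (products):
  C–C: 3 × 358 = 1074
  C–F: 1 × 467 = 467
  C–H: 9 × 420 = 3780
  Σ(formed) = 5321 kJ
ΔH = Σ(broken) − Σ(formed) = 5239 − 5321 = −82 kJ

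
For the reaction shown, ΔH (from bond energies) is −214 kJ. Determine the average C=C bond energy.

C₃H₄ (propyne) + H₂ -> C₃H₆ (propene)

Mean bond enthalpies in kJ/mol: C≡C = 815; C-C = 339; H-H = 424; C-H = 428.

D(C=C) ≈ 597 kJ/mol

Let D be the C=C bond energy.
Σ(broken) = 1×815 + 1×339 + 4×428 + 1×424 = 3290
Σ(formed) = 1×339 + 6×428 + 1×D = 2907 + D
ΔH = Σ(broken) − Σ(formed) = (3290) − (2907 + D) = +383 − D
Setting this equal to −214 kJ gives D = 597 kJ/mol.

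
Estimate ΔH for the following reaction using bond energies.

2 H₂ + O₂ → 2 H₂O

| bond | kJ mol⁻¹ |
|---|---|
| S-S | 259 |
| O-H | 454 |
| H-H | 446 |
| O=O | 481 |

ΔH ≈ −443 kJ

Bonds broken (reactants):
  H-H: 2 × 446 = 892
  O=O: 1 × 481 = 481
  Σ(broken) = 1373 kJ
Bonds formed (products):
  O-H: 4 × 454 = 1816
  Σ(formed) = 1816 kJ
ΔH = Σ(broken) − Σ(formed) = 1373 − 1816 = −443 kJ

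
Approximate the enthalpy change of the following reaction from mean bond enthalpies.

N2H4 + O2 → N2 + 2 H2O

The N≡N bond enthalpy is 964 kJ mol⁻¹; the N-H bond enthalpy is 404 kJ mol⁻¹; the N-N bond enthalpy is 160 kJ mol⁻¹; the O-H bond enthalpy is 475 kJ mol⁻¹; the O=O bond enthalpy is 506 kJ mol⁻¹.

Bonds broken (reactants):
  N-H: 4 × 404 = 1616
  N-N: 1 × 160 = 160
  O=O: 1 × 506 = 506
  Σ(broken) = 2282 kJ
Bonds formed (products):
  N≡N: 1 × 964 = 964
  O-H: 4 × 475 = 1900
  Σ(formed) = 2864 kJ
ΔH = Σ(broken) − Σ(formed) = 2282 − 2864 = −582 kJ

ΔH ≈ −582 kJ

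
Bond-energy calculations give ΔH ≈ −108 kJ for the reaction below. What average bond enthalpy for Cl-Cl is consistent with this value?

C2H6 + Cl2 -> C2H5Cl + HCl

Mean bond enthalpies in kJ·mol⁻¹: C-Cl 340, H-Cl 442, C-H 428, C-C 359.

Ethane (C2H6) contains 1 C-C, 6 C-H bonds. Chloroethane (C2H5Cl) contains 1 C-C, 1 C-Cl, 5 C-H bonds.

D(Cl-Cl) ≈ 246 kJ/mol

Let D be the Cl-Cl bond energy.
Σ(broken) = 1×359 + 6×428 + 1×D = 2927 + D
Σ(formed) = 1×359 + 1×340 + 5×428 + 1×442 = 3281
ΔH = Σ(broken) − Σ(formed) = (2927 + D) − (3281) = −354 + D
Setting this equal to −108 kJ gives D = 246 kJ/mol.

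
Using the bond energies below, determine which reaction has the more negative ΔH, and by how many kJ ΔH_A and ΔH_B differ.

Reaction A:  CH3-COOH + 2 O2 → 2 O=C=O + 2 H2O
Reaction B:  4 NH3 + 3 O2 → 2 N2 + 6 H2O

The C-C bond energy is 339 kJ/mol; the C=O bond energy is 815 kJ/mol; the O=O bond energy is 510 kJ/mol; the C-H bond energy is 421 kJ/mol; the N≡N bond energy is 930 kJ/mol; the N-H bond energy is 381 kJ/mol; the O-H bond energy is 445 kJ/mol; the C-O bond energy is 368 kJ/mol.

Reaction B, by 308 kJ

Reaction A:
  Bonds broken (reactants):
    C-C: 1 × 339 = 339
    C-H: 3 × 421 = 1263
    C-O: 1 × 368 = 368
    C=O: 1 × 815 = 815
    O-H: 1 × 445 = 445
    O=O: 2 × 510 = 1020
    Σ(broken) = 4250 kJ
  Bonds formed (products):
    C=O: 4 × 815 = 3260
    O-H: 4 × 445 = 1780
    Σ(formed) = 5040 kJ
  ΔH_A = 4250 − 5040 = −790 kJ
Reaction B:
  Bonds broken (reactants):
    N-H: 12 × 381 = 4572
    O=O: 3 × 510 = 1530
    Σ(broken) = 6102 kJ
  Bonds formed (products):
    N≡N: 2 × 930 = 1860
    O-H: 12 × 445 = 5340
    Σ(formed) = 7200 kJ
  ΔH_B = 6102 − 7200 = −1098 kJ
ΔH_A − ΔH_B = +308 kJ, so reaction B has the more negative ΔH; |ΔH_A − ΔH_B| = 308 kJ.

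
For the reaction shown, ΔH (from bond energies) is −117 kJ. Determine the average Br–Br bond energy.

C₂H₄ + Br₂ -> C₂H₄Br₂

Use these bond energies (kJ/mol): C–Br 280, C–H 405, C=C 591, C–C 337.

Let D be the Br–Br bond energy.
Σ(broken) = 1×D + 4×405 + 1×591 = 2211 + D
Σ(formed) = 2×280 + 1×337 + 4×405 = 2517
ΔH = Σ(broken) − Σ(formed) = (2211 + D) − (2517) = −306 + D
Setting this equal to −117 kJ gives D = 189 kJ/mol.

D(Br–Br) ≈ 189 kJ/mol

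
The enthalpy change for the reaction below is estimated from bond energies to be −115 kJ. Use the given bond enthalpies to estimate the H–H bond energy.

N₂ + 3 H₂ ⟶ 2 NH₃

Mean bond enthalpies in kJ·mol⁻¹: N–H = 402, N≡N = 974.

Let D be the H–H bond energy.
Σ(broken) = 3×D + 1×974 = 974 + 3D
Σ(formed) = 6×402 = 2412
ΔH = Σ(broken) − Σ(formed) = (974 + 3D) − (2412) = −1438 + 3D
Setting this equal to −115 kJ gives 3D = 1323, so D = 441 kJ/mol.

D(H–H) ≈ 441 kJ/mol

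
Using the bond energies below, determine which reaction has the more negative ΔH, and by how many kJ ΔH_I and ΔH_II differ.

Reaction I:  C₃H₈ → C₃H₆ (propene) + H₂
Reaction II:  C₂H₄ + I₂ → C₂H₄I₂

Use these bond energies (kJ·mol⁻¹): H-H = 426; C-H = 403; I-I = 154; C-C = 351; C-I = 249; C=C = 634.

Reaction I:
  Bonds broken (reactants):
    C-C: 2 × 351 = 702
    C-H: 8 × 403 = 3224
    Σ(broken) = 3926 kJ
  Bonds formed (products):
    C-C: 1 × 351 = 351
    C-H: 6 × 403 = 2418
    C=C: 1 × 634 = 634
    H-H: 1 × 426 = 426
    Σ(formed) = 3829 kJ
  ΔH_I = 3926 − 3829 = +97 kJ
Reaction II:
  Bonds broken (reactants):
    C-H: 4 × 403 = 1612
    C=C: 1 × 634 = 634
    I-I: 1 × 154 = 154
    Σ(broken) = 2400 kJ
  Bonds formed (products):
    C-C: 1 × 351 = 351
    C-H: 4 × 403 = 1612
    C-I: 2 × 249 = 498
    Σ(formed) = 2461 kJ
  ΔH_II = 2400 − 2461 = −61 kJ
ΔH_I − ΔH_II = +158 kJ, so reaction II has the more negative ΔH; |ΔH_I − ΔH_II| = 158 kJ.

Reaction II, by 158 kJ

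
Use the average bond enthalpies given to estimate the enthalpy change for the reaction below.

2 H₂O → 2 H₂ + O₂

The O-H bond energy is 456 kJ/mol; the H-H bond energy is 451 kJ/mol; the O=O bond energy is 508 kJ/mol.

Bonds broken (reactants):
  O-H: 4 × 456 = 1824
  Σ(broken) = 1824 kJ
Bonds formed (products):
  H-H: 2 × 451 = 902
  O=O: 1 × 508 = 508
  Σ(formed) = 1410 kJ
ΔH = Σ(broken) − Σ(formed) = 1824 − 1410 = +414 kJ

ΔH ≈ +414 kJ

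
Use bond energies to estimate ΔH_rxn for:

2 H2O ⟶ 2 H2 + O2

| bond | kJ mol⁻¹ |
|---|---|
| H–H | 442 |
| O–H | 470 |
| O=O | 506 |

ΔH ≈ +490 kJ

Bonds broken (reactants):
  O–H: 4 × 470 = 1880
  Σ(broken) = 1880 kJ
Bonds formed (products):
  H–H: 2 × 442 = 884
  O=O: 1 × 506 = 506
  Σ(formed) = 1390 kJ
ΔH = Σ(broken) − Σ(formed) = 1880 − 1390 = +490 kJ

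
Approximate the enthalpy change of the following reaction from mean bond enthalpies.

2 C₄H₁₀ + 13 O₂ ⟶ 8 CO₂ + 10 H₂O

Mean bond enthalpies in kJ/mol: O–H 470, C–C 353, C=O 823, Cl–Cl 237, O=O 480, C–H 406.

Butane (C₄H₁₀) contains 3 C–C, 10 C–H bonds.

Bonds broken (reactants):
  C–C: 6 × 353 = 2118
  C–H: 20 × 406 = 8120
  O=O: 13 × 480 = 6240
  Σ(broken) = 16478 kJ
Bonds formed (products):
  C=O: 16 × 823 = 13168
  O–H: 20 × 470 = 9400
  Σ(formed) = 22568 kJ
ΔH = Σ(broken) − Σ(formed) = 16478 − 22568 = −6090 kJ

ΔH ≈ −6090 kJ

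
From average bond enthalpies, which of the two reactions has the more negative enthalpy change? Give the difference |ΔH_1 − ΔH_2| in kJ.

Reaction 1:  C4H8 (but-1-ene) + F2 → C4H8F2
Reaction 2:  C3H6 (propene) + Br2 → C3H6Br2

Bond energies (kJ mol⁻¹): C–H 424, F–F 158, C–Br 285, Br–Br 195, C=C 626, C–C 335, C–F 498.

Reaction 1:
  Bonds broken (reactants):
    C–C: 2 × 335 = 670
    C–H: 8 × 424 = 3392
    C=C: 1 × 626 = 626
    F–F: 1 × 158 = 158
    Σ(broken) = 4846 kJ
  Bonds formed (products):
    C–C: 3 × 335 = 1005
    C–F: 2 × 498 = 996
    C–H: 8 × 424 = 3392
    Σ(formed) = 5393 kJ
  ΔH_1 = 4846 − 5393 = −547 kJ
Reaction 2:
  Bonds broken (reactants):
    Br–Br: 1 × 195 = 195
    C–C: 1 × 335 = 335
    C–H: 6 × 424 = 2544
    C=C: 1 × 626 = 626
    Σ(broken) = 3700 kJ
  Bonds formed (products):
    C–Br: 2 × 285 = 570
    C–C: 2 × 335 = 670
    C–H: 6 × 424 = 2544
    Σ(formed) = 3784 kJ
  ΔH_2 = 3700 − 3784 = −84 kJ
ΔH_1 − ΔH_2 = −463 kJ, so reaction 1 has the more negative ΔH; |ΔH_1 − ΔH_2| = 463 kJ.

Reaction 1, by 463 kJ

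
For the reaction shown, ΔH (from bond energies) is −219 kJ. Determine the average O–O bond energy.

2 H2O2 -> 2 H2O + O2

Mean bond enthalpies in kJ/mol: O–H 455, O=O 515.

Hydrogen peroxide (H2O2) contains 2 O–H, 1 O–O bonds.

Let D be the O–O bond energy.
Σ(broken) = 4×455 + 2×D = 1820 + 2D
Σ(formed) = 4×455 + 1×515 = 2335
ΔH = Σ(broken) − Σ(formed) = (1820 + 2D) − (2335) = −515 + 2D
Setting this equal to −219 kJ gives 2D = 296, so D = 148 kJ/mol.

D(O–O) ≈ 148 kJ/mol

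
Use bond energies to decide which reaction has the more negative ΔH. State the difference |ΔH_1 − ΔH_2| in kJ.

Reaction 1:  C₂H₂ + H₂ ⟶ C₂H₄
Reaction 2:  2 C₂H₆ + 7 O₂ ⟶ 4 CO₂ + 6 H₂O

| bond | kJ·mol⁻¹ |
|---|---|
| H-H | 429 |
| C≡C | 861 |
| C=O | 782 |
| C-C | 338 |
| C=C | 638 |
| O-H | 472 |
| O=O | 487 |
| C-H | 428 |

Reaction 2, by 2495 kJ

Reaction 1:
  Bonds broken (reactants):
    C≡C: 1 × 861 = 861
    C-H: 2 × 428 = 856
    H-H: 1 × 429 = 429
    Σ(broken) = 2146 kJ
  Bonds formed (products):
    C-H: 4 × 428 = 1712
    C=C: 1 × 638 = 638
    Σ(formed) = 2350 kJ
  ΔH_1 = 2146 − 2350 = −204 kJ
Reaction 2:
  Bonds broken (reactants):
    C-C: 2 × 338 = 676
    C-H: 12 × 428 = 5136
    O=O: 7 × 487 = 3409
    Σ(broken) = 9221 kJ
  Bonds formed (products):
    C=O: 8 × 782 = 6256
    O-H: 12 × 472 = 5664
    Σ(formed) = 11920 kJ
  ΔH_2 = 9221 − 11920 = −2699 kJ
ΔH_1 − ΔH_2 = +2495 kJ, so reaction 2 has the more negative ΔH; |ΔH_1 − ΔH_2| = 2495 kJ.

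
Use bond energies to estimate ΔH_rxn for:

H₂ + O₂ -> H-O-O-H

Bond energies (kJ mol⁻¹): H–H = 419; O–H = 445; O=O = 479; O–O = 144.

ΔH ≈ −136 kJ

Bonds broken (reactants):
  H–H: 1 × 419 = 419
  O=O: 1 × 479 = 479
  Σ(broken) = 898 kJ
Bonds formed (products):
  O–H: 2 × 445 = 890
  O–O: 1 × 144 = 144
  Σ(formed) = 1034 kJ
ΔH = Σ(broken) − Σ(formed) = 898 − 1034 = −136 kJ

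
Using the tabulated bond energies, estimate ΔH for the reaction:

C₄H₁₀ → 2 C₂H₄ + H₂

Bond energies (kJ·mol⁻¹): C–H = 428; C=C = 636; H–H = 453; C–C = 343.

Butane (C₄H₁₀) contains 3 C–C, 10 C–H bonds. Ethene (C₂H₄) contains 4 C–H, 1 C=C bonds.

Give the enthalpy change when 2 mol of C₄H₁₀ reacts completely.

Bonds broken (reactants):
  C–C: 3 × 343 = 1029
  C–H: 10 × 428 = 4280
  Σ(broken) = 5309 kJ
Bonds formed (products):
  C–H: 8 × 428 = 3424
  C=C: 2 × 636 = 1272
  H–H: 1 × 453 = 453
  Σ(formed) = 5149 kJ
ΔH = Σ(broken) − Σ(formed) = 5309 − 5149 = +160 kJ
For 2× the reaction as written: 2 × (+160) = +320 kJ

ΔH = +320 kJ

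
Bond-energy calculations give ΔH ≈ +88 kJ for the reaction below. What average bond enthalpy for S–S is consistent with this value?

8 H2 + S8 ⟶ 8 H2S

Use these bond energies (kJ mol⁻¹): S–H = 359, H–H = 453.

D(S–S) ≈ 276 kJ/mol

Let D be the S–S bond energy.
Σ(broken) = 8×453 + 8×D = 3624 + 8D
Σ(formed) = 16×359 = 5744
ΔH = Σ(broken) − Σ(formed) = (3624 + 8D) − (5744) = −2120 + 8D
Setting this equal to +88 kJ gives 8D = 2208, so D = 276 kJ/mol.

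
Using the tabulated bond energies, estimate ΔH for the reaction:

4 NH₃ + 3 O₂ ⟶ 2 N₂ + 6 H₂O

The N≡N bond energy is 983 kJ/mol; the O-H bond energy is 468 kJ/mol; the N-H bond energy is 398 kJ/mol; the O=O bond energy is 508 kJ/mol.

Bonds broken (reactants):
  N-H: 12 × 398 = 4776
  O=O: 3 × 508 = 1524
  Σ(broken) = 6300 kJ
Bonds formed (products):
  N≡N: 2 × 983 = 1966
  O-H: 12 × 468 = 5616
  Σ(formed) = 7582 kJ
ΔH = Σ(broken) − Σ(formed) = 6300 − 7582 = −1282 kJ

ΔH ≈ −1282 kJ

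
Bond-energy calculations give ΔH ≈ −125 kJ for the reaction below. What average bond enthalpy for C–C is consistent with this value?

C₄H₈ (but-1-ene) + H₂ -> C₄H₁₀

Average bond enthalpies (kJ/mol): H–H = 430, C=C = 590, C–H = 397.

D(C–C) ≈ 351 kJ/mol

Let D be the C–C bond energy.
Σ(broken) = 2×D + 8×397 + 1×590 + 1×430 = 4196 + 2D
Σ(formed) = 3×D + 10×397 = 3970 + 3D
ΔH = Σ(broken) − Σ(formed) = (4196 + 2D) − (3970 + 3D) = +226 − D
Setting this equal to −125 kJ gives D = 351 kJ/mol.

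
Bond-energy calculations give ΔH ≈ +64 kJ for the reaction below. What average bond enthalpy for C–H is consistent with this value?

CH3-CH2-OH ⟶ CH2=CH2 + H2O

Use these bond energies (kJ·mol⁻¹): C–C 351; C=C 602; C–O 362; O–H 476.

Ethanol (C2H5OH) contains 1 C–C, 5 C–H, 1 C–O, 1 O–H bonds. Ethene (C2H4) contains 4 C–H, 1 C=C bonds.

Let D be the C–H bond energy.
Σ(broken) = 1×351 + 5×D + 1×362 + 1×476 = 1189 + 5D
Σ(formed) = 4×D + 1×602 + 2×476 = 1554 + 4D
ΔH = Σ(broken) − Σ(formed) = (1189 + 5D) − (1554 + 4D) = −365 + D
Setting this equal to +64 kJ gives D = 429 kJ/mol.

D(C–H) ≈ 429 kJ/mol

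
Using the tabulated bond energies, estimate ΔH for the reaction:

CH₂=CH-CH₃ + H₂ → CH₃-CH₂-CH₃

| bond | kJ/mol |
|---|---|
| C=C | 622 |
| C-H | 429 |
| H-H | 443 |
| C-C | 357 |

ΔH ≈ −150 kJ

Bonds broken (reactants):
  C-C: 1 × 357 = 357
  C-H: 6 × 429 = 2574
  C=C: 1 × 622 = 622
  H-H: 1 × 443 = 443
  Σ(broken) = 3996 kJ
Bonds formed (products):
  C-C: 2 × 357 = 714
  C-H: 8 × 429 = 3432
  Σ(formed) = 4146 kJ
ΔH = Σ(broken) − Σ(formed) = 3996 − 4146 = −150 kJ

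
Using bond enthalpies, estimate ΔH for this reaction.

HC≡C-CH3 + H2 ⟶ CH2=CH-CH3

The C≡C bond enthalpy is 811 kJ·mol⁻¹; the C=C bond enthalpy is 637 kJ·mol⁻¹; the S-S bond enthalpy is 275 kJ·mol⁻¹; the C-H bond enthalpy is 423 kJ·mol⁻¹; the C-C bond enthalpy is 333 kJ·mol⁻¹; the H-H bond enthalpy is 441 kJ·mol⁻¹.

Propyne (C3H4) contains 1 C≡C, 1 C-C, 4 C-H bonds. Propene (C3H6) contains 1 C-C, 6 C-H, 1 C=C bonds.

ΔH ≈ −231 kJ

Bonds broken (reactants):
  C≡C: 1 × 811 = 811
  C-C: 1 × 333 = 333
  C-H: 4 × 423 = 1692
  H-H: 1 × 441 = 441
  Σ(broken) = 3277 kJ
Bonds formed (products):
  C-C: 1 × 333 = 333
  C-H: 6 × 423 = 2538
  C=C: 1 × 637 = 637
  Σ(formed) = 3508 kJ
ΔH = Σ(broken) − Σ(formed) = 3277 − 3508 = −231 kJ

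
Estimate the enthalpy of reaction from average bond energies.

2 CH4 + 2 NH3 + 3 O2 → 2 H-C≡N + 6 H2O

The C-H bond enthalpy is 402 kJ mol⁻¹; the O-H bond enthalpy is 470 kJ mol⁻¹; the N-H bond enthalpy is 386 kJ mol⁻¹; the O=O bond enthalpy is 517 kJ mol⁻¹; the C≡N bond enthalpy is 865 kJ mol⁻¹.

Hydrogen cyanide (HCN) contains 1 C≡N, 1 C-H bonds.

ΔH ≈ −1091 kJ

Bonds broken (reactants):
  C-H: 8 × 402 = 3216
  N-H: 6 × 386 = 2316
  O=O: 3 × 517 = 1551
  Σ(broken) = 7083 kJ
Bonds formed (products):
  C≡N: 2 × 865 = 1730
  C-H: 2 × 402 = 804
  O-H: 12 × 470 = 5640
  Σ(formed) = 8174 kJ
ΔH = Σ(broken) − Σ(formed) = 7083 − 8174 = −1091 kJ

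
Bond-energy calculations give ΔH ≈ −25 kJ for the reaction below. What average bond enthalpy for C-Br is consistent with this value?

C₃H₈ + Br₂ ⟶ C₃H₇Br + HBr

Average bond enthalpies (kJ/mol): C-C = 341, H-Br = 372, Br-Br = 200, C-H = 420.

D(C-Br) ≈ 273 kJ/mol

Let D be the C-Br bond energy.
Σ(broken) = 1×200 + 2×341 + 8×420 = 4242
Σ(formed) = 1×D + 2×341 + 7×420 + 1×372 = 3994 + D
ΔH = Σ(broken) − Σ(formed) = (4242) − (3994 + D) = +248 − D
Setting this equal to −25 kJ gives D = 273 kJ/mol.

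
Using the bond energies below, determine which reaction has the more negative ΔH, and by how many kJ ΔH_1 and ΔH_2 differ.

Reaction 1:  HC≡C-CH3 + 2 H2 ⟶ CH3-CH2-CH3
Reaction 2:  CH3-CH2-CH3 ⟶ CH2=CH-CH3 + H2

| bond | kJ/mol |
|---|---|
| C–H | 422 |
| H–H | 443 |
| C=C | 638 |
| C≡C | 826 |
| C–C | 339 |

Reaction 1, by 417 kJ

Reaction 1:
  Bonds broken (reactants):
    C≡C: 1 × 826 = 826
    C–C: 1 × 339 = 339
    C–H: 4 × 422 = 1688
    H–H: 2 × 443 = 886
    Σ(broken) = 3739 kJ
  Bonds formed (products):
    C–C: 2 × 339 = 678
    C–H: 8 × 422 = 3376
    Σ(formed) = 4054 kJ
  ΔH_1 = 3739 − 4054 = −315 kJ
Reaction 2:
  Bonds broken (reactants):
    C–C: 2 × 339 = 678
    C–H: 8 × 422 = 3376
    Σ(broken) = 4054 kJ
  Bonds formed (products):
    C–C: 1 × 339 = 339
    C–H: 6 × 422 = 2532
    C=C: 1 × 638 = 638
    H–H: 1 × 443 = 443
    Σ(formed) = 3952 kJ
  ΔH_2 = 4054 − 3952 = +102 kJ
ΔH_1 − ΔH_2 = −417 kJ, so reaction 1 has the more negative ΔH; |ΔH_1 − ΔH_2| = 417 kJ.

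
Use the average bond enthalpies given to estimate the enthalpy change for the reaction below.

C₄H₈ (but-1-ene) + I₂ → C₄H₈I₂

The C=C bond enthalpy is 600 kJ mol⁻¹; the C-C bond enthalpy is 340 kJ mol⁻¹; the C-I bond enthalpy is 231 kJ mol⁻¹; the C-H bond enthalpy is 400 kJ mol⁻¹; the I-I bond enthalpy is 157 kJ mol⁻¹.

ΔH ≈ −45 kJ

Bonds broken (reactants):
  C-C: 2 × 340 = 680
  C-H: 8 × 400 = 3200
  C=C: 1 × 600 = 600
  I-I: 1 × 157 = 157
  Σ(broken) = 4637 kJ
Bonds formed (products):
  C-C: 3 × 340 = 1020
  C-H: 8 × 400 = 3200
  C-I: 2 × 231 = 462
  Σ(formed) = 4682 kJ
ΔH = Σ(broken) − Σ(formed) = 4637 − 4682 = −45 kJ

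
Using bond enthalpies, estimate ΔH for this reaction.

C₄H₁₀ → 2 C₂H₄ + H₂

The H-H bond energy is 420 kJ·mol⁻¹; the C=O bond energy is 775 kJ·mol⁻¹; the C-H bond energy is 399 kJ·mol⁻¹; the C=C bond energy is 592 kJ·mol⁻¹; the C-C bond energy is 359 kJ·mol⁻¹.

Bonds broken (reactants):
  C-C: 3 × 359 = 1077
  C-H: 10 × 399 = 3990
  Σ(broken) = 5067 kJ
Bonds formed (products):
  C-H: 8 × 399 = 3192
  C=C: 2 × 592 = 1184
  H-H: 1 × 420 = 420
  Σ(formed) = 4796 kJ
ΔH = Σ(broken) − Σ(formed) = 5067 − 4796 = +271 kJ

ΔH ≈ +271 kJ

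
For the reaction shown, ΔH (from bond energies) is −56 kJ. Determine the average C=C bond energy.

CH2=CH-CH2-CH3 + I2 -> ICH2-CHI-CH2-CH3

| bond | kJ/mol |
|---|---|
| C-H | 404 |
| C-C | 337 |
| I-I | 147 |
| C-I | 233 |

Let D be the C=C bond energy.
Σ(broken) = 2×337 + 8×404 + 1×D + 1×147 = 4053 + D
Σ(formed) = 3×337 + 8×404 + 2×233 = 4709
ΔH = Σ(broken) − Σ(formed) = (4053 + D) − (4709) = −656 + D
Setting this equal to −56 kJ gives D = 600 kJ/mol.

D(C=C) ≈ 600 kJ/mol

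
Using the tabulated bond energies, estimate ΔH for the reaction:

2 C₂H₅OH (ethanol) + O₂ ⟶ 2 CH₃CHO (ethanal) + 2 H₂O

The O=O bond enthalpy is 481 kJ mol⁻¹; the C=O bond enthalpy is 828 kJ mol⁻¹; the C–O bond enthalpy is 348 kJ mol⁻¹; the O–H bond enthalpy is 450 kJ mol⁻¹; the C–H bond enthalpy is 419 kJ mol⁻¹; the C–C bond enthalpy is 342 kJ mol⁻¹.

Bonds broken (reactants):
  C–C: 2 × 342 = 684
  C–H: 10 × 419 = 4190
  C–O: 2 × 348 = 696
  O–H: 2 × 450 = 900
  O=O: 1 × 481 = 481
  Σ(broken) = 6951 kJ
Bonds formed (products):
  C–C: 2 × 342 = 684
  C–H: 8 × 419 = 3352
  C=O: 2 × 828 = 1656
  O–H: 4 × 450 = 1800
  Σ(formed) = 7492 kJ
ΔH = Σ(broken) − Σ(formed) = 6951 − 7492 = −541 kJ

ΔH ≈ −541 kJ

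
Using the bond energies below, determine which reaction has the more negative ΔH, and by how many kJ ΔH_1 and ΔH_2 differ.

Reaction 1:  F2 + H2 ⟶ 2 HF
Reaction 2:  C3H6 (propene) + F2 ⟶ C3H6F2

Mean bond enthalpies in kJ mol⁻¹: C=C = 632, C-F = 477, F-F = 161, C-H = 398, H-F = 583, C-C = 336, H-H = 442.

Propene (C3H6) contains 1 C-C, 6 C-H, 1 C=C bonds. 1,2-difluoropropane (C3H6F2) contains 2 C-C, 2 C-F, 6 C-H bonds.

Reaction 1, by 66 kJ

Reaction 1:
  Bonds broken (reactants):
    F-F: 1 × 161 = 161
    H-H: 1 × 442 = 442
    Σ(broken) = 603 kJ
  Bonds formed (products):
    H-F: 2 × 583 = 1166
    Σ(formed) = 1166 kJ
  ΔH_1 = 603 − 1166 = −563 kJ
Reaction 2:
  Bonds broken (reactants):
    C-C: 1 × 336 = 336
    C-H: 6 × 398 = 2388
    C=C: 1 × 632 = 632
    F-F: 1 × 161 = 161
    Σ(broken) = 3517 kJ
  Bonds formed (products):
    C-C: 2 × 336 = 672
    C-F: 2 × 477 = 954
    C-H: 6 × 398 = 2388
    Σ(formed) = 4014 kJ
  ΔH_2 = 3517 − 4014 = −497 kJ
ΔH_1 − ΔH_2 = −66 kJ, so reaction 1 has the more negative ΔH; |ΔH_1 − ΔH_2| = 66 kJ.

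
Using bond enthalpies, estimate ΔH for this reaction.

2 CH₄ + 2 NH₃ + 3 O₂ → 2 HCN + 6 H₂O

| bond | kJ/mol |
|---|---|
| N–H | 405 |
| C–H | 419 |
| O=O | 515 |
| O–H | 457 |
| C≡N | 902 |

ΔH ≈ −799 kJ

Bonds broken (reactants):
  C–H: 8 × 419 = 3352
  N–H: 6 × 405 = 2430
  O=O: 3 × 515 = 1545
  Σ(broken) = 7327 kJ
Bonds formed (products):
  C≡N: 2 × 902 = 1804
  C–H: 2 × 419 = 838
  O–H: 12 × 457 = 5484
  Σ(formed) = 8126 kJ
ΔH = Σ(broken) − Σ(formed) = 7327 − 8126 = −799 kJ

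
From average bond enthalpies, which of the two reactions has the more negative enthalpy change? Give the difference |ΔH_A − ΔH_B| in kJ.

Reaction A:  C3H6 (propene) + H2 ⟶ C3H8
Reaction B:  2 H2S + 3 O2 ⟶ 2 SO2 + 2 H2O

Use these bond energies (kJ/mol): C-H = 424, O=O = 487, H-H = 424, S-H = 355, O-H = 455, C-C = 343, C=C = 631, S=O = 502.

Reaction A:
  Bonds broken (reactants):
    C-C: 1 × 343 = 343
    C-H: 6 × 424 = 2544
    C=C: 1 × 631 = 631
    H-H: 1 × 424 = 424
    Σ(broken) = 3942 kJ
  Bonds formed (products):
    C-C: 2 × 343 = 686
    C-H: 8 × 424 = 3392
    Σ(formed) = 4078 kJ
  ΔH_A = 3942 − 4078 = −136 kJ
Reaction B:
  Bonds broken (reactants):
    O=O: 3 × 487 = 1461
    S-H: 4 × 355 = 1420
    Σ(broken) = 2881 kJ
  Bonds formed (products):
    O-H: 4 × 455 = 1820
    S=O: 4 × 502 = 2008
    Σ(formed) = 3828 kJ
  ΔH_B = 2881 − 3828 = −947 kJ
ΔH_A − ΔH_B = +811 kJ, so reaction B has the more negative ΔH; |ΔH_A − ΔH_B| = 811 kJ.

Reaction B, by 811 kJ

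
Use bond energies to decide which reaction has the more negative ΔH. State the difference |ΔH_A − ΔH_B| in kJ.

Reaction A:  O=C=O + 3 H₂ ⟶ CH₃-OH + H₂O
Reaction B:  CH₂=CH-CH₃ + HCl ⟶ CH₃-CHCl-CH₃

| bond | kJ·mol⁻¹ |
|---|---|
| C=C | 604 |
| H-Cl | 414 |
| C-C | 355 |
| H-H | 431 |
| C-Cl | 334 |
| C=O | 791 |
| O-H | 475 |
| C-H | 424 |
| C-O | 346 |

Reaction A, by 73 kJ

Reaction A:
  Bonds broken (reactants):
    C=O: 2 × 791 = 1582
    H-H: 3 × 431 = 1293
    Σ(broken) = 2875 kJ
  Bonds formed (products):
    C-H: 3 × 424 = 1272
    C-O: 1 × 346 = 346
    O-H: 3 × 475 = 1425
    Σ(formed) = 3043 kJ
  ΔH_A = 2875 − 3043 = −168 kJ
Reaction B:
  Bonds broken (reactants):
    C-C: 1 × 355 = 355
    C-H: 6 × 424 = 2544
    C=C: 1 × 604 = 604
    H-Cl: 1 × 414 = 414
    Σ(broken) = 3917 kJ
  Bonds formed (products):
    C-C: 2 × 355 = 710
    C-Cl: 1 × 334 = 334
    C-H: 7 × 424 = 2968
    Σ(formed) = 4012 kJ
  ΔH_B = 3917 − 4012 = −95 kJ
ΔH_A − ΔH_B = −73 kJ, so reaction A has the more negative ΔH; |ΔH_A − ΔH_B| = 73 kJ.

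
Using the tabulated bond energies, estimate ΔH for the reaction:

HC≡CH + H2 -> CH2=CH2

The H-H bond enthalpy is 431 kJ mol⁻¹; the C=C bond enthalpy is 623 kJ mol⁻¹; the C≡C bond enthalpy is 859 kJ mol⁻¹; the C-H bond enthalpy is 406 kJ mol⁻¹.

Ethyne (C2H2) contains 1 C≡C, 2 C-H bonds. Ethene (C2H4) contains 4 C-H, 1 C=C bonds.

ΔH ≈ −145 kJ

Bonds broken (reactants):
  C≡C: 1 × 859 = 859
  C-H: 2 × 406 = 812
  H-H: 1 × 431 = 431
  Σ(broken) = 2102 kJ
Bonds formed (products):
  C-H: 4 × 406 = 1624
  C=C: 1 × 623 = 623
  Σ(formed) = 2247 kJ
ΔH = Σ(broken) − Σ(formed) = 2102 − 2247 = −145 kJ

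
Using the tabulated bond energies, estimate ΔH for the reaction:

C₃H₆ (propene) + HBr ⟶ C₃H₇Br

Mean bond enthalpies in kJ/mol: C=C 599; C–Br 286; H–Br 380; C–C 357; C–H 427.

ΔH ≈ −91 kJ

Bonds broken (reactants):
  C–C: 1 × 357 = 357
  C–H: 6 × 427 = 2562
  C=C: 1 × 599 = 599
  H–Br: 1 × 380 = 380
  Σ(broken) = 3898 kJ
Bonds formed (products):
  C–Br: 1 × 286 = 286
  C–C: 2 × 357 = 714
  C–H: 7 × 427 = 2989
  Σ(formed) = 3989 kJ
ΔH = Σ(broken) − Σ(formed) = 3898 − 3989 = −91 kJ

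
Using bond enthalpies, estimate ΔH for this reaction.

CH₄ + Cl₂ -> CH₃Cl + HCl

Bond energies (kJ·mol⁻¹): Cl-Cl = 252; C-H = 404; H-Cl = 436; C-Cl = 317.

Bonds broken (reactants):
  C-H: 4 × 404 = 1616
  Cl-Cl: 1 × 252 = 252
  Σ(broken) = 1868 kJ
Bonds formed (products):
  C-Cl: 1 × 317 = 317
  C-H: 3 × 404 = 1212
  H-Cl: 1 × 436 = 436
  Σ(formed) = 1965 kJ
ΔH = Σ(broken) − Σ(formed) = 1868 − 1965 = −97 kJ

ΔH ≈ −97 kJ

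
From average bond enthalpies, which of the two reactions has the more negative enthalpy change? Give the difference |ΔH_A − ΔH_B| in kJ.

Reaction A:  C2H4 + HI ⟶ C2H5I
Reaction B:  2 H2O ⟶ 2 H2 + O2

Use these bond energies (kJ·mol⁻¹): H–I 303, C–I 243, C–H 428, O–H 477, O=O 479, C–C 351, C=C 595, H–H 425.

Reaction A, by 703 kJ

Reaction A:
  Bonds broken (reactants):
    C–H: 4 × 428 = 1712
    C=C: 1 × 595 = 595
    H–I: 1 × 303 = 303
    Σ(broken) = 2610 kJ
  Bonds formed (products):
    C–C: 1 × 351 = 351
    C–H: 5 × 428 = 2140
    C–I: 1 × 243 = 243
    Σ(formed) = 2734 kJ
  ΔH_A = 2610 − 2734 = −124 kJ
Reaction B:
  Bonds broken (reactants):
    O–H: 4 × 477 = 1908
    Σ(broken) = 1908 kJ
  Bonds formed (products):
    H–H: 2 × 425 = 850
    O=O: 1 × 479 = 479
    Σ(formed) = 1329 kJ
  ΔH_B = 1908 − 1329 = +579 kJ
ΔH_A − ΔH_B = −703 kJ, so reaction A has the more negative ΔH; |ΔH_A − ΔH_B| = 703 kJ.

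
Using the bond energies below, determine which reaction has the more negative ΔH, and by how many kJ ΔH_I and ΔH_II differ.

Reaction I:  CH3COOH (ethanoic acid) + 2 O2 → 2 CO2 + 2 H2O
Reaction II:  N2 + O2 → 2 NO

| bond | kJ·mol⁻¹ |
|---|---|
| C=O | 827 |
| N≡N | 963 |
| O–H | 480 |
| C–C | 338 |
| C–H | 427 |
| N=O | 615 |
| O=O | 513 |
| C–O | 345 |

Reaction I:
  Bonds broken (reactants):
    C–C: 1 × 338 = 338
    C–H: 3 × 427 = 1281
    C–O: 1 × 345 = 345
    C=O: 1 × 827 = 827
    O–H: 1 × 480 = 480
    O=O: 2 × 513 = 1026
    Σ(broken) = 4297 kJ
  Bonds formed (products):
    C=O: 4 × 827 = 3308
    O–H: 4 × 480 = 1920
    Σ(formed) = 5228 kJ
  ΔH_I = 4297 − 5228 = −931 kJ
Reaction II:
  Bonds broken (reactants):
    N≡N: 1 × 963 = 963
    O=O: 1 × 513 = 513
    Σ(broken) = 1476 kJ
  Bonds formed (products):
    N=O: 2 × 615 = 1230
    Σ(formed) = 1230 kJ
  ΔH_II = 1476 − 1230 = +246 kJ
ΔH_I − ΔH_II = −1177 kJ, so reaction I has the more negative ΔH; |ΔH_I − ΔH_II| = 1177 kJ.

Reaction I, by 1177 kJ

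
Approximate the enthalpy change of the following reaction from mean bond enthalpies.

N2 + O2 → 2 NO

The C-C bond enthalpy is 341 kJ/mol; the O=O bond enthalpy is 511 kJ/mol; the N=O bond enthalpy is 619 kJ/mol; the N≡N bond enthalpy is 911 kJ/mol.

Bonds broken (reactants):
  N≡N: 1 × 911 = 911
  O=O: 1 × 511 = 511
  Σ(broken) = 1422 kJ
Bonds formed (products):
  N=O: 2 × 619 = 1238
  Σ(formed) = 1238 kJ
ΔH = Σ(broken) − Σ(formed) = 1422 − 1238 = +184 kJ

ΔH ≈ +184 kJ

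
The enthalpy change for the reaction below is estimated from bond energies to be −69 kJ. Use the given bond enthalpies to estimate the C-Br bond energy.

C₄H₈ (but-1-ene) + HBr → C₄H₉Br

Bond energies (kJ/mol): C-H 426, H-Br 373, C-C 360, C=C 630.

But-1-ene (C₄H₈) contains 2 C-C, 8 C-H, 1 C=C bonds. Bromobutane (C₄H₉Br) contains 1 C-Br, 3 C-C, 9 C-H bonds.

D(C-Br) ≈ 286 kJ/mol

Let D be the C-Br bond energy.
Σ(broken) = 2×360 + 8×426 + 1×630 + 1×373 = 5131
Σ(formed) = 1×D + 3×360 + 9×426 = 4914 + D
ΔH = Σ(broken) − Σ(formed) = (5131) − (4914 + D) = +217 − D
Setting this equal to −69 kJ gives D = 286 kJ/mol.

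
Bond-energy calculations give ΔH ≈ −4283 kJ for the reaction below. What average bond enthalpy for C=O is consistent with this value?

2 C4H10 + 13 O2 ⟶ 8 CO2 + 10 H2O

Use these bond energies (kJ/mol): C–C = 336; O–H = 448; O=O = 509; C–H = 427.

D(C=O) ≈ 781 kJ/mol

Let D be the C=O bond energy.
Σ(broken) = 6×336 + 20×427 + 13×509 = 17173
Σ(formed) = 16×D + 20×448 = 8960 + 16D
ΔH = Σ(broken) − Σ(formed) = (17173) − (8960 + 16D) = +8213 − 16D
Setting this equal to −4283 kJ gives 16D = 12496, so D = 781 kJ/mol.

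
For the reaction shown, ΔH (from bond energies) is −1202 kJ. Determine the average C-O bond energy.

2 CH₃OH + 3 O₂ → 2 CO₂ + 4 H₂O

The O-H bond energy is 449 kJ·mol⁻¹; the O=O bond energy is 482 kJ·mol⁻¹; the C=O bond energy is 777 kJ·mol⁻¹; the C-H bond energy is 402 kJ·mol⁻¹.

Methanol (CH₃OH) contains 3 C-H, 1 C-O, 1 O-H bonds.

Let D be the C-O bond energy.
Σ(broken) = 6×402 + 2×D + 2×449 + 3×482 = 4756 + 2D
Σ(formed) = 4×777 + 8×449 = 6700
ΔH = Σ(broken) − Σ(formed) = (4756 + 2D) − (6700) = −1944 + 2D
Setting this equal to −1202 kJ gives 2D = 742, so D = 371 kJ/mol.

D(C-O) ≈ 371 kJ/mol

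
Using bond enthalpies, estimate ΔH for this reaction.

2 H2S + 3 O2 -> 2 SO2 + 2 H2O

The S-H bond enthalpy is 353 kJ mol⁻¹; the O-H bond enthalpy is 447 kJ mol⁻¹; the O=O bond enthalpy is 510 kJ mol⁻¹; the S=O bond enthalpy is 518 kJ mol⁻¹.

ΔH ≈ −918 kJ

Bonds broken (reactants):
  O=O: 3 × 510 = 1530
  S-H: 4 × 353 = 1412
  Σ(broken) = 2942 kJ
Bonds formed (products):
  O-H: 4 × 447 = 1788
  S=O: 4 × 518 = 2072
  Σ(formed) = 3860 kJ
ΔH = Σ(broken) − Σ(formed) = 2942 − 3860 = −918 kJ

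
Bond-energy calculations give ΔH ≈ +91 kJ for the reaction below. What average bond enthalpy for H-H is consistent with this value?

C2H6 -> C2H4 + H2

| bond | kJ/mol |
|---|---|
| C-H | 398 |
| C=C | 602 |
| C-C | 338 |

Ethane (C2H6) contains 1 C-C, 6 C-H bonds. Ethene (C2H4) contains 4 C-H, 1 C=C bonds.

Let D be the H-H bond energy.
Σ(broken) = 1×338 + 6×398 = 2726
Σ(formed) = 4×398 + 1×602 + 1×D = 2194 + D
ΔH = Σ(broken) − Σ(formed) = (2726) − (2194 + D) = +532 − D
Setting this equal to +91 kJ gives D = 441 kJ/mol.

D(H-H) ≈ 441 kJ/mol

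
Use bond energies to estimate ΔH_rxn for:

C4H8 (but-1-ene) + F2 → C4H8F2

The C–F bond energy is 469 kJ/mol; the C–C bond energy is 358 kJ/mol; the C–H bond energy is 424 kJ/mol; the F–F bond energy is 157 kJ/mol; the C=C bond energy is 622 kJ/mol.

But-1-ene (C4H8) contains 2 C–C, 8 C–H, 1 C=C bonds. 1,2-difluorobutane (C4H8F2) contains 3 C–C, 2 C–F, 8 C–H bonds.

ΔH ≈ −517 kJ

Bonds broken (reactants):
  C–C: 2 × 358 = 716
  C–H: 8 × 424 = 3392
  C=C: 1 × 622 = 622
  F–F: 1 × 157 = 157
  Σ(broken) = 4887 kJ
Bonds formed (products):
  C–C: 3 × 358 = 1074
  C–F: 2 × 469 = 938
  C–H: 8 × 424 = 3392
  Σ(formed) = 5404 kJ
ΔH = Σ(broken) − Σ(formed) = 4887 − 5404 = −517 kJ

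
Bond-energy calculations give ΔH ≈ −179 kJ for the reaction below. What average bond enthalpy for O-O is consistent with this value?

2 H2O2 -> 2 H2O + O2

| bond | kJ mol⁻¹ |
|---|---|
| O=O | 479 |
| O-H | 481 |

Let D be the O-O bond energy.
Σ(broken) = 4×481 + 2×D = 1924 + 2D
Σ(formed) = 4×481 + 1×479 = 2403
ΔH = Σ(broken) − Σ(formed) = (1924 + 2D) − (2403) = −479 + 2D
Setting this equal to −179 kJ gives 2D = 300, so D = 150 kJ/mol.

D(O-O) ≈ 150 kJ/mol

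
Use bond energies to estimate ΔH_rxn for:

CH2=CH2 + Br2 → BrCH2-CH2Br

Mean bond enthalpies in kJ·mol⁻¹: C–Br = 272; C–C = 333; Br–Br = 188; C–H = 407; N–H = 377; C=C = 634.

Bonds broken (reactants):
  Br–Br: 1 × 188 = 188
  C–H: 4 × 407 = 1628
  C=C: 1 × 634 = 634
  Σ(broken) = 2450 kJ
Bonds formed (products):
  C–Br: 2 × 272 = 544
  C–C: 1 × 333 = 333
  C–H: 4 × 407 = 1628
  Σ(formed) = 2505 kJ
ΔH = Σ(broken) − Σ(formed) = 2450 − 2505 = −55 kJ

ΔH ≈ −55 kJ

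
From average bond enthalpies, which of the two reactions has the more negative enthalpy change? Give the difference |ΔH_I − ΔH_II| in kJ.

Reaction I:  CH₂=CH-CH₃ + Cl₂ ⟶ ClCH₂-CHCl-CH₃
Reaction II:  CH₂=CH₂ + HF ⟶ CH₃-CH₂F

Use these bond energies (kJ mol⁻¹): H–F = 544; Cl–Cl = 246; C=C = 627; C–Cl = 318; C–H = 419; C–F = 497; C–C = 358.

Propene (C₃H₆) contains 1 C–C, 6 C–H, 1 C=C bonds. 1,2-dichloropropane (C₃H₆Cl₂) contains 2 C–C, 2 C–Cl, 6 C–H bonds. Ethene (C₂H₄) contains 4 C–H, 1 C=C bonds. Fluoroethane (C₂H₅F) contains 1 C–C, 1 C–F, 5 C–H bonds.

Reaction I:
  Bonds broken (reactants):
    C–C: 1 × 358 = 358
    C–H: 6 × 419 = 2514
    C=C: 1 × 627 = 627
    Cl–Cl: 1 × 246 = 246
    Σ(broken) = 3745 kJ
  Bonds formed (products):
    C–C: 2 × 358 = 716
    C–Cl: 2 × 318 = 636
    C–H: 6 × 419 = 2514
    Σ(formed) = 3866 kJ
  ΔH_I = 3745 − 3866 = −121 kJ
Reaction II:
  Bonds broken (reactants):
    C–H: 4 × 419 = 1676
    C=C: 1 × 627 = 627
    H–F: 1 × 544 = 544
    Σ(broken) = 2847 kJ
  Bonds formed (products):
    C–C: 1 × 358 = 358
    C–F: 1 × 497 = 497
    C–H: 5 × 419 = 2095
    Σ(formed) = 2950 kJ
  ΔH_II = 2847 − 2950 = −103 kJ
ΔH_I − ΔH_II = −18 kJ, so reaction I has the more negative ΔH; |ΔH_I − ΔH_II| = 18 kJ.

Reaction I, by 18 kJ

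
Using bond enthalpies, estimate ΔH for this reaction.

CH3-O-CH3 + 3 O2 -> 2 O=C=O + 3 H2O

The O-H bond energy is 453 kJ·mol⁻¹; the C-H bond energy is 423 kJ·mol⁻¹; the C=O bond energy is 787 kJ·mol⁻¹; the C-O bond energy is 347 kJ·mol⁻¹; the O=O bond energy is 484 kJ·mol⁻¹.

ΔH ≈ −1182 kJ

Bonds broken (reactants):
  C-H: 6 × 423 = 2538
  C-O: 2 × 347 = 694
  O=O: 3 × 484 = 1452
  Σ(broken) = 4684 kJ
Bonds formed (products):
  C=O: 4 × 787 = 3148
  O-H: 6 × 453 = 2718
  Σ(formed) = 5866 kJ
ΔH = Σ(broken) − Σ(formed) = 4684 − 5866 = −1182 kJ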